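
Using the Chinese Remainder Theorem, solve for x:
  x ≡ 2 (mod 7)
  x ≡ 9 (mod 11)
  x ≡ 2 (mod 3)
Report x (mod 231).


Moduli 7, 11, 3 are pairwise coprime; by CRT there is a unique solution modulo M = 7 · 11 · 3 = 231.
Solve pairwise, accumulating the modulus:
  Start with x ≡ 2 (mod 7).
  Combine with x ≡ 9 (mod 11): since gcd(7, 11) = 1, we get a unique residue mod 77.
    Write x = 2 + 7·t and substitute into x ≡ 9 (mod 11): 7·t ≡ 9 − 2 = 7 (mod 11).
    The inverse of 7 mod 11 is 8 (since 7·8 = 56 = 5·11 + 1), so t ≡ 8·7 = 56 ≡ 1 (mod 11).
    Then x = 2 + 7·1 = 9, valid modulo lcm(7, 11) = 77: x ≡ 9 (mod 77).
  Combine with x ≡ 2 (mod 3): since gcd(77, 3) = 1, we get a unique residue mod 231.
    Write x = 9 + 77·t and substitute into x ≡ 2 (mod 3): 77·t ≡ 2 − 9 = -7 (mod 3).
    Reduce coefficients mod 3: 2·t ≡ 2 (mod 3).
    The inverse of 2 mod 3 is 2 (since 2·2 = 4 = 1·3 + 1), so t ≡ 2·2 = 4 ≡ 1 (mod 3).
    Then x = 9 + 77·1 = 86, valid modulo lcm(77, 3) = 231: x ≡ 86 (mod 231).
Verify: 86 mod 7 = 2 ✓, 86 mod 11 = 9 ✓, 86 mod 3 = 2 ✓.

x ≡ 86 (mod 231).


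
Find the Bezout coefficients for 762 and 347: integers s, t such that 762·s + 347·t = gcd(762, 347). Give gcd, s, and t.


Euclidean algorithm on (762, 347) — divide until remainder is 0:
  762 = 2 · 347 + 68
  347 = 5 · 68 + 7
  68 = 9 · 7 + 5
  7 = 1 · 5 + 2
  5 = 2 · 2 + 1
  2 = 2 · 1 + 0
gcd(762, 347) = 1.
Track Bezout coefficients alongside the remainders: start with r₀ = 762 = a·1 + b·0 (s = 1, t = 0) and r₁ = 347 = a·0 + b·1 (s = 0, t = 1); each new remainder r_{k+1} = r_{k-1} − q_k·r_k inherits s_{k+1} = s_{k-1} − q_k·s_k, t_{k+1} = t_{k-1} − q_k·t_k, so r_k = a·s_k + b·t_k at every step:
  q = 2: r = 68, s = 1 − 2·0 = 1, t = 0 − 2·1 = -2  (check: 762·1 + 347·(-2) = 68)
  q = 5: r = 7, s = 0 − 5·1 = -5, t = 1 − 5·(-2) = 11  (check: 762·(-5) + 347·11 = 7)
  q = 9: r = 5, s = 1 − 9·(-5) = 46, t = -2 − 9·11 = -101  (check: 762·46 + 347·(-101) = 5)
  q = 1: r = 2, s = -5 − 1·46 = -51, t = 11 − 1·(-101) = 112  (check: 762·(-51) + 347·112 = 2)
  q = 2: r = 1, s = 46 − 2·(-51) = 148, t = -101 − 2·112 = -325  (check: 762·148 + 347·(-325) = 1)
The row with r = 1 (the gcd) gives the Bezout coefficients s = 148, t = -325.
Result: 762 · (148) + 347 · (-325) = 1.

gcd(762, 347) = 1; s = 148, t = -325 (check: 762·148 + 347·(-325) = 1).


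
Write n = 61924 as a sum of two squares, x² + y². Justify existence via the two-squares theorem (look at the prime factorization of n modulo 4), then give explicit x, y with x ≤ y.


Step 1: Factor n = 61924 = 2^2 · 113 · 137.
Step 2: Check the mod-4 condition on each prime factor: 2 = 2 (special); 113 ≡ 1 (mod 4), exponent 1; 137 ≡ 1 (mod 4), exponent 1.
All primes ≡ 3 (mod 4) appear to even exponent (or don't appear), so by the two-squares theorem n IS expressible as a sum of two squares.
Step 3: Build a representation. Group n = k² · m with k = 2 and m = 113 · 137 = 15481 (a product of primes ≡ 1 (mod 4)); a representation of m scales to one of n via (k·x)² + (k·y)² = k²(x² + y²). Each prime p ≡ 1 (mod 4) is itself a sum of two squares; find a² by testing p − a² for a perfect square:
  113: 113 − 1² = 112, 113 − 2² = 109, 113 − 3² = 104, 113 − 4² = 97, 113 − 5² = 88, 113 − 6² = 77, 113 − 7² = 64 = 8² ⇒ 113 = 7² + 8².
  137: 137 − 1² = 136, 137 − 2² = 133, 137 − 3² = 128, 137 − 4² = 121 = 11² ⇒ 137 = 4² + 11².
  Combine using the Brahmagupta–Fibonacci identity (a² + b²)(c² + d²) = (ac − bd)² + (ad + bc)² = (ac + bd)² + (ad − bc)²:
  113 · 137 = 15481: from (7² + 8²)(4² + 11²), take (7·4 − 8·11, 7·11 + 8·4) = (28 − 88, 77 + 32) = (-60, 109); dropping signs (only squares matter) gives (60, 109); check 60² + 109² = 3600 + 11881 = 15481 ✓.
  Scale by k = 2: (2·60, 2·109) = (120, 218).
Step 4: Order so x ≤ y and verify: 120² + 218² = 14400 + 47524 = 61924 = n. ✓

n = 61924 = 120² + 218² (one valid representation with x ≤ y).


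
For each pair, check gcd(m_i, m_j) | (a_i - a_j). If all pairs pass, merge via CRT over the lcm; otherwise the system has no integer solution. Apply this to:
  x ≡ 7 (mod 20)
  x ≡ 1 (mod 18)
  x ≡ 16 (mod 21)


Moduli 20, 18, 21 are not pairwise coprime, so CRT works modulo lcm(m_i) when all pairwise compatibility conditions hold.
Pairwise compatibility: gcd(m_i, m_j) must divide a_i - a_j for every pair.
Merge one congruence at a time:
  Start: x ≡ 7 (mod 20).
  Combine with x ≡ 1 (mod 18): gcd(20, 18) = 2; 1 - 7 = -6, which IS divisible by 2, so compatible.
    Write x = 7 + 20·t and substitute into x ≡ 1 (mod 18): 20·t ≡ 1 − 7 = -6 (mod 18).
    Divide the congruence (and modulus) by g = 2: 10·t ≡ -3 (mod 9).
    Reduce coefficients mod 9: 1·t ≡ 6 (mod 9).
    So t ≡ 6 (mod 9).
    Then x = 7 + 20·6 = 127, valid modulo lcm(20, 18) = 180: x ≡ 127 (mod 180).
  Combine with x ≡ 16 (mod 21): gcd(180, 21) = 3; 16 - 127 = -111, which IS divisible by 3, so compatible.
    Write x = 127 + 180·t and substitute into x ≡ 16 (mod 21): 180·t ≡ 16 − 127 = -111 (mod 21).
    Divide the congruence (and modulus) by g = 3: 60·t ≡ -37 (mod 7).
    Reduce coefficients mod 7: 4·t ≡ 5 (mod 7).
    The inverse of 4 mod 7 is 2 (since 4·2 = 8 = 1·7 + 1), so t ≡ 2·5 = 10 ≡ 3 (mod 7).
    Then x = 127 + 180·3 = 667, valid modulo lcm(180, 21) = 1260: x ≡ 667 (mod 1260).
Verify: 667 mod 20 = 7, 667 mod 18 = 1, 667 mod 21 = 16.

x ≡ 667 (mod 1260).


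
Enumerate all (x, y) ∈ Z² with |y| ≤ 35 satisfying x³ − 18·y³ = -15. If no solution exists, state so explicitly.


The equation is x³ - 18y³ = -15. For fixed y, x³ = 18·y³ − 15, so a solution requires the RHS to be a perfect cube.
Strategy: iterate y from -35 to 35, compute RHS = 18·y³ − 15, and check whether it is a (positive or negative) perfect cube.
Check small values of y:
  y = 0: RHS = -15 is not a perfect cube.
  y = 1: RHS = 3 is not a perfect cube.
  y = -1: RHS = -33 is not a perfect cube.
  y = 2: RHS = 129 is not a perfect cube.
  y = -2: RHS = -159 is not a perfect cube.
  y = 3: RHS = 471 is not a perfect cube.
  y = -3: RHS = -501 is not a perfect cube.
Continuing the search up to |y| = 35 finds no solutions either.
No (x, y) in the scanned range satisfies the equation.

No integer solutions with |y| ≤ 35.


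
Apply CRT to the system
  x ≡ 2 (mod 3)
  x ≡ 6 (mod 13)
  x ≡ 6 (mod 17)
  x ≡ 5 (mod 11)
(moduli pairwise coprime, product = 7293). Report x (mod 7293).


Product of moduli M = 3 · 13 · 17 · 11 = 7293.
Merge one congruence at a time:
  Start: x ≡ 2 (mod 3).
  Combine with x ≡ 6 (mod 13); new modulus lcm = 39.
    Write x = 2 + 3·t and substitute into x ≡ 6 (mod 13): 3·t ≡ 6 − 2 = 4 (mod 13).
    The inverse of 3 mod 13 is 9 (since 3·9 = 27 = 2·13 + 1), so t ≡ 9·4 = 36 ≡ 10 (mod 13).
    Then x = 2 + 3·10 = 32, valid modulo lcm(3, 13) = 39: x ≡ 32 (mod 39).
  Combine with x ≡ 6 (mod 17); new modulus lcm = 663.
    Write x = 32 + 39·t and substitute into x ≡ 6 (mod 17): 39·t ≡ 6 − 32 = -26 (mod 17).
    Reduce coefficients mod 17: 5·t ≡ 8 (mod 17).
    The inverse of 5 mod 17 is 7 (since 5·7 = 35 = 2·17 + 1), so t ≡ 7·8 = 56 ≡ 5 (mod 17).
    Then x = 32 + 39·5 = 227, valid modulo lcm(39, 17) = 663: x ≡ 227 (mod 663).
  Combine with x ≡ 5 (mod 11); new modulus lcm = 7293.
    Write x = 227 + 663·t and substitute into x ≡ 5 (mod 11): 663·t ≡ 5 − 227 = -222 (mod 11).
    Reduce coefficients mod 11: 3·t ≡ 9 (mod 11).
    The inverse of 3 mod 11 is 4 (since 3·4 = 12 = 1·11 + 1), so t ≡ 4·9 = 36 ≡ 3 (mod 11).
    Then x = 227 + 663·3 = 2216, valid modulo lcm(663, 11) = 7293: x ≡ 2216 (mod 7293).
Verify against each original: 2216 mod 3 = 2, 2216 mod 13 = 6, 2216 mod 17 = 6, 2216 mod 11 = 5.

x ≡ 2216 (mod 7293).


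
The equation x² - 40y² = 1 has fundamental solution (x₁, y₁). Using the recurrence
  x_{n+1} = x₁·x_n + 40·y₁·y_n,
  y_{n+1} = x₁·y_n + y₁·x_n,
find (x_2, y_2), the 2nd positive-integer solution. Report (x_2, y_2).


Step 1: Find the fundamental solution (x₁, y₁) of x² - 40y² = 1.
  Expand √40 as a continued fraction. a₀ = ⌊√40⌋ = 6; iterate m_{k+1} = d_k·a_k − m_k, d_{k+1} = (40 − m_{k+1}²)/d_k, a_{k+1} = ⌊(a₀ + m_{k+1})/d_{k+1}⌋ (starting m₀ = 0, d₀ = 1), with convergents p_k = a_k·p_{k-1} + p_{k-2}, q_k = a_k·q_{k-1} + q_{k-2} (p₋₁ = 1, q₋₁ = 0):
  k = 0: a₀ = 6; p₀/q₀ = 6/1; p₀² − 40·q₀² = 36 − 40 = -4.
  k = 1: m = 6, d = 4, a = ⌊(6 + 6)/4⌋ = 3; p/q = (3·6 + 1)/(3·1 + 0) = 19/3; p² − 40·q² = 361 − 360 = 1.
  The first convergent with p² − 40·q² = 1 gives the fundamental solution (x₁, y₁) = (19, 3).
Step 2: Apply the recurrence (x_{n+1}, y_{n+1}) = (x₁x_n + 40y₁y_n, x₁y_n + y₁x_n) repeatedly.
  From (x_1, y_1) = (19, 3): x_2 = 19·19 + 40·3·3 = 721; y_2 = 19·3 + 3·19 = 114.
Step 3: Verify x_2² - 40·y_2² = 519841 - 519840 = 1 (should be 1). ✓

(x_1, y_1) = (19, 3); (x_2, y_2) = (721, 114).


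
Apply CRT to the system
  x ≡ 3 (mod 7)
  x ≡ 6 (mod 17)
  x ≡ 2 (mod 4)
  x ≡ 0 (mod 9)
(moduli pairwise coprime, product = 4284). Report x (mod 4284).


Product of moduli M = 7 · 17 · 4 · 9 = 4284.
Merge one congruence at a time:
  Start: x ≡ 3 (mod 7).
  Combine with x ≡ 6 (mod 17); new modulus lcm = 119.
    Write x = 3 + 7·t and substitute into x ≡ 6 (mod 17): 7·t ≡ 6 − 3 = 3 (mod 17).
    The inverse of 7 mod 17 is 5 (since 7·5 = 35 = 2·17 + 1), so t ≡ 5·3 = 15 ≡ 15 (mod 17).
    Then x = 3 + 7·15 = 108, valid modulo lcm(7, 17) = 119: x ≡ 108 (mod 119).
  Combine with x ≡ 2 (mod 4); new modulus lcm = 476.
    Write x = 108 + 119·t and substitute into x ≡ 2 (mod 4): 119·t ≡ 2 − 108 = -106 (mod 4).
    Reduce coefficients mod 4: 3·t ≡ 2 (mod 4).
    The inverse of 3 mod 4 is 3 (since 3·3 = 9 = 2·4 + 1), so t ≡ 3·2 = 6 ≡ 2 (mod 4).
    Then x = 108 + 119·2 = 346, valid modulo lcm(119, 4) = 476: x ≡ 346 (mod 476).
  Combine with x ≡ 0 (mod 9); new modulus lcm = 4284.
    Write x = 346 + 476·t and substitute into x ≡ 0 (mod 9): 476·t ≡ 0 − 346 = -346 (mod 9).
    Reduce coefficients mod 9: 8·t ≡ 5 (mod 9).
    The inverse of 8 mod 9 is 8 (since 8·8 = 64 = 7·9 + 1), so t ≡ 8·5 = 40 ≡ 4 (mod 9).
    Then x = 346 + 476·4 = 2250, valid modulo lcm(476, 9) = 4284: x ≡ 2250 (mod 4284).
Verify against each original: 2250 mod 7 = 3, 2250 mod 17 = 6, 2250 mod 4 = 2, 2250 mod 9 = 0.

x ≡ 2250 (mod 4284).


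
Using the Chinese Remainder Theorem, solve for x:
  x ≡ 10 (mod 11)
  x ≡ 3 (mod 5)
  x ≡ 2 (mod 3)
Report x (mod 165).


Moduli 11, 5, 3 are pairwise coprime; by CRT there is a unique solution modulo M = 11 · 5 · 3 = 165.
Solve pairwise, accumulating the modulus:
  Start with x ≡ 10 (mod 11).
  Combine with x ≡ 3 (mod 5): since gcd(11, 5) = 1, we get a unique residue mod 55.
    Write x = 10 + 11·t and substitute into x ≡ 3 (mod 5): 11·t ≡ 3 − 10 = -7 (mod 5).
    Reduce coefficients mod 5: 1·t ≡ 3 (mod 5).
    So t ≡ 3 (mod 5).
    Then x = 10 + 11·3 = 43, valid modulo lcm(11, 5) = 55: x ≡ 43 (mod 55).
  Combine with x ≡ 2 (mod 3): since gcd(55, 3) = 1, we get a unique residue mod 165.
    Write x = 43 + 55·t and substitute into x ≡ 2 (mod 3): 55·t ≡ 2 − 43 = -41 (mod 3).
    Reduce coefficients mod 3: 1·t ≡ 1 (mod 3).
    So t ≡ 1 (mod 3).
    Then x = 43 + 55·1 = 98, valid modulo lcm(55, 3) = 165: x ≡ 98 (mod 165).
Verify: 98 mod 11 = 10 ✓, 98 mod 5 = 3 ✓, 98 mod 3 = 2 ✓.

x ≡ 98 (mod 165).


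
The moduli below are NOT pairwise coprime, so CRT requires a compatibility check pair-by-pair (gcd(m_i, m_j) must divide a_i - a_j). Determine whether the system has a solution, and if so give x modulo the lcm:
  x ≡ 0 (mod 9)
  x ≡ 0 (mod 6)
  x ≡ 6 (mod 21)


Moduli 9, 6, 21 are not pairwise coprime, so CRT works modulo lcm(m_i) when all pairwise compatibility conditions hold.
Pairwise compatibility: gcd(m_i, m_j) must divide a_i - a_j for every pair.
Merge one congruence at a time:
  Start: x ≡ 0 (mod 9).
  Combine with x ≡ 0 (mod 6): gcd(9, 6) = 3; 0 - 0 = 0, which IS divisible by 3, so compatible.
    Write x = 0 + 9·t and substitute into x ≡ 0 (mod 6): 9·t ≡ 0 − 0 = 0 (mod 6).
    Divide the congruence (and modulus) by g = 3: 3·t ≡ 0 (mod 2).
    Reduce coefficients mod 2: 1·t ≡ 0 (mod 2).
    So t ≡ 0 (mod 2).
    Then x = 0 + 9·0 = 0, valid modulo lcm(9, 6) = 18: x ≡ 0 (mod 18).
  Combine with x ≡ 6 (mod 21): gcd(18, 21) = 3; 6 - 0 = 6, which IS divisible by 3, so compatible.
    Write x = 0 + 18·t and substitute into x ≡ 6 (mod 21): 18·t ≡ 6 − 0 = 6 (mod 21).
    Divide the congruence (and modulus) by g = 3: 6·t ≡ 2 (mod 7).
    The inverse of 6 mod 7 is 6 (since 6·6 = 36 = 5·7 + 1), so t ≡ 6·2 = 12 ≡ 5 (mod 7).
    Then x = 0 + 18·5 = 90, valid modulo lcm(18, 21) = 126: x ≡ 90 (mod 126).
Verify: 90 mod 9 = 0, 90 mod 6 = 0, 90 mod 21 = 6.

x ≡ 90 (mod 126).


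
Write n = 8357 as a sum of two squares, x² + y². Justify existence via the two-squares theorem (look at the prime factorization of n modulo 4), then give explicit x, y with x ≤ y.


Step 1: Factor n = 8357 = 61 · 137.
Step 2: Check the mod-4 condition on each prime factor: 61 ≡ 1 (mod 4), exponent 1; 137 ≡ 1 (mod 4), exponent 1.
All primes ≡ 3 (mod 4) appear to even exponent (or don't appear), so by the two-squares theorem n IS expressible as a sum of two squares.
Step 3: Build a representation. Here n = 61 · 137 is a product of primes ≡ 1 (mod 4). Each prime p ≡ 1 (mod 4) is itself a sum of two squares; find a² by testing p − a² for a perfect square:
  61: 61 − 1² = 60, 61 − 2² = 57, 61 − 3² = 52, 61 − 4² = 45, 61 − 5² = 36 = 6² ⇒ 61 = 5² + 6².
  137: 137 − 1² = 136, 137 − 2² = 133, 137 − 3² = 128, 137 − 4² = 121 = 11² ⇒ 137 = 4² + 11².
  Combine using the Brahmagupta–Fibonacci identity (a² + b²)(c² + d²) = (ac − bd)² + (ad + bc)² = (ac + bd)² + (ad − bc)²:
  61 · 137 = 8357: from (5² + 6²)(4² + 11²), take (5·4 − 6·11, 5·11 + 6·4) = (20 − 66, 55 + 24) = (-46, 79); dropping signs (only squares matter) gives (46, 79); check 46² + 79² = 2116 + 6241 = 8357 ✓.
Step 4: Order so x ≤ y and verify: 46² + 79² = 2116 + 6241 = 8357 = n. ✓

n = 8357 = 46² + 79² (one valid representation with x ≤ y).


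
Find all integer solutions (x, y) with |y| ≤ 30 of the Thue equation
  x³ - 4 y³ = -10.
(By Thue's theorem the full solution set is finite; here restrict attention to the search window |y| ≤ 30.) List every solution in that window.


The equation is x³ - 4y³ = -10. For fixed y, x³ = 4·y³ − 10, so a solution requires the RHS to be a perfect cube.
Strategy: iterate y from -30 to 30, compute RHS = 4·y³ − 10, and check whether it is a (positive or negative) perfect cube.
Check small values of y:
  y = 0: RHS = -10 is not a perfect cube.
  y = 1: RHS = -6 is not a perfect cube.
  y = -1: RHS = -14 is not a perfect cube.
  y = 2: RHS = 22 is not a perfect cube.
  y = -2: RHS = -42 is not a perfect cube.
  y = 3: RHS = 98 is not a perfect cube.
  y = -3: RHS = -118 is not a perfect cube.
Continuing the search up to |y| = 30 finds no solutions either.
No (x, y) in the scanned range satisfies the equation.

No integer solutions with |y| ≤ 30.


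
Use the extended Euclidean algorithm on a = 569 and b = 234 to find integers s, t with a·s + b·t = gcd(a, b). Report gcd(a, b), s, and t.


Euclidean algorithm on (569, 234) — divide until remainder is 0:
  569 = 2 · 234 + 101
  234 = 2 · 101 + 32
  101 = 3 · 32 + 5
  32 = 6 · 5 + 2
  5 = 2 · 2 + 1
  2 = 2 · 1 + 0
gcd(569, 234) = 1.
Track Bezout coefficients alongside the remainders: start with r₀ = 569 = a·1 + b·0 (s = 1, t = 0) and r₁ = 234 = a·0 + b·1 (s = 0, t = 1); each new remainder r_{k+1} = r_{k-1} − q_k·r_k inherits s_{k+1} = s_{k-1} − q_k·s_k, t_{k+1} = t_{k-1} − q_k·t_k, so r_k = a·s_k + b·t_k at every step:
  q = 2: r = 101, s = 1 − 2·0 = 1, t = 0 − 2·1 = -2  (check: 569·1 + 234·(-2) = 101)
  q = 2: r = 32, s = 0 − 2·1 = -2, t = 1 − 2·(-2) = 5  (check: 569·(-2) + 234·5 = 32)
  q = 3: r = 5, s = 1 − 3·(-2) = 7, t = -2 − 3·5 = -17  (check: 569·7 + 234·(-17) = 5)
  q = 6: r = 2, s = -2 − 6·7 = -44, t = 5 − 6·(-17) = 107  (check: 569·(-44) + 234·107 = 2)
  q = 2: r = 1, s = 7 − 2·(-44) = 95, t = -17 − 2·107 = -231  (check: 569·95 + 234·(-231) = 1)
The row with r = 1 (the gcd) gives the Bezout coefficients s = 95, t = -231.
Result: 569 · (95) + 234 · (-231) = 1.

gcd(569, 234) = 1; s = 95, t = -231 (check: 569·95 + 234·(-231) = 1).


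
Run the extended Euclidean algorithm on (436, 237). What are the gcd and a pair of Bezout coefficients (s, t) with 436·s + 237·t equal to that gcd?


Euclidean algorithm on (436, 237) — divide until remainder is 0:
  436 = 1 · 237 + 199
  237 = 1 · 199 + 38
  199 = 5 · 38 + 9
  38 = 4 · 9 + 2
  9 = 4 · 2 + 1
  2 = 2 · 1 + 0
gcd(436, 237) = 1.
Track Bezout coefficients alongside the remainders: start with r₀ = 436 = a·1 + b·0 (s = 1, t = 0) and r₁ = 237 = a·0 + b·1 (s = 0, t = 1); each new remainder r_{k+1} = r_{k-1} − q_k·r_k inherits s_{k+1} = s_{k-1} − q_k·s_k, t_{k+1} = t_{k-1} − q_k·t_k, so r_k = a·s_k + b·t_k at every step:
  q = 1: r = 199, s = 1 − 1·0 = 1, t = 0 − 1·1 = -1  (check: 436·1 + 237·(-1) = 199)
  q = 1: r = 38, s = 0 − 1·1 = -1, t = 1 − 1·(-1) = 2  (check: 436·(-1) + 237·2 = 38)
  q = 5: r = 9, s = 1 − 5·(-1) = 6, t = -1 − 5·2 = -11  (check: 436·6 + 237·(-11) = 9)
  q = 4: r = 2, s = -1 − 4·6 = -25, t = 2 − 4·(-11) = 46  (check: 436·(-25) + 237·46 = 2)
  q = 4: r = 1, s = 6 − 4·(-25) = 106, t = -11 − 4·46 = -195  (check: 436·106 + 237·(-195) = 1)
The row with r = 1 (the gcd) gives the Bezout coefficients s = 106, t = -195.
Result: 436 · (106) + 237 · (-195) = 1.

gcd(436, 237) = 1; s = 106, t = -195 (check: 436·106 + 237·(-195) = 1).


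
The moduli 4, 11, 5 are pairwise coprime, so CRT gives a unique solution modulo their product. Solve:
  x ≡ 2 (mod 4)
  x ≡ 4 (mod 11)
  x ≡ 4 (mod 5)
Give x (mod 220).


Moduli 4, 11, 5 are pairwise coprime; by CRT there is a unique solution modulo M = 4 · 11 · 5 = 220.
Solve pairwise, accumulating the modulus:
  Start with x ≡ 2 (mod 4).
  Combine with x ≡ 4 (mod 11): since gcd(4, 11) = 1, we get a unique residue mod 44.
    Write x = 2 + 4·t and substitute into x ≡ 4 (mod 11): 4·t ≡ 4 − 2 = 2 (mod 11).
    The inverse of 4 mod 11 is 3 (since 4·3 = 12 = 1·11 + 1), so t ≡ 3·2 = 6 ≡ 6 (mod 11).
    Then x = 2 + 4·6 = 26, valid modulo lcm(4, 11) = 44: x ≡ 26 (mod 44).
  Combine with x ≡ 4 (mod 5): since gcd(44, 5) = 1, we get a unique residue mod 220.
    Write x = 26 + 44·t and substitute into x ≡ 4 (mod 5): 44·t ≡ 4 − 26 = -22 (mod 5).
    Reduce coefficients mod 5: 4·t ≡ 3 (mod 5).
    The inverse of 4 mod 5 is 4 (since 4·4 = 16 = 3·5 + 1), so t ≡ 4·3 = 12 ≡ 2 (mod 5).
    Then x = 26 + 44·2 = 114, valid modulo lcm(44, 5) = 220: x ≡ 114 (mod 220).
Verify: 114 mod 4 = 2 ✓, 114 mod 11 = 4 ✓, 114 mod 5 = 4 ✓.

x ≡ 114 (mod 220).


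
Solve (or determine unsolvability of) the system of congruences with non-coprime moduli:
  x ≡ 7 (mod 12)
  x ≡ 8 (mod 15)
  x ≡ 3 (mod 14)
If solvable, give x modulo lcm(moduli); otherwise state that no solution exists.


Moduli 12, 15, 14 are not pairwise coprime, so CRT works modulo lcm(m_i) when all pairwise compatibility conditions hold.
Pairwise compatibility: gcd(m_i, m_j) must divide a_i - a_j for every pair.
Merge one congruence at a time:
  Start: x ≡ 7 (mod 12).
  Combine with x ≡ 8 (mod 15): gcd(12, 15) = 3, and 8 - 7 = 1 is NOT divisible by 3.
    ⇒ system is inconsistent (no integer solution).

No solution (the system is inconsistent).


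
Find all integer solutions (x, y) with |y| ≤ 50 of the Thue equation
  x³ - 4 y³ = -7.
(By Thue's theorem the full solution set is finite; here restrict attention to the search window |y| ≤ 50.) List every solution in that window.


The equation is x³ - 4y³ = -7. For fixed y, x³ = 4·y³ − 7, so a solution requires the RHS to be a perfect cube.
Strategy: iterate y from -50 to 50, compute RHS = 4·y³ − 7, and check whether it is a (positive or negative) perfect cube.
Check small values of y:
  y = 0: RHS = -7 is not a perfect cube.
  y = 1: RHS = -3 is not a perfect cube.
  y = -1: RHS = -11 is not a perfect cube.
  y = 2: RHS = 25 is not a perfect cube.
  y = -2: RHS = -39 is not a perfect cube.
  y = 3: RHS = 101 is not a perfect cube.
  y = -3: RHS = -115 is not a perfect cube.
Continuing the search up to |y| = 50 finds no solutions either.
No (x, y) in the scanned range satisfies the equation.

No integer solutions with |y| ≤ 50.


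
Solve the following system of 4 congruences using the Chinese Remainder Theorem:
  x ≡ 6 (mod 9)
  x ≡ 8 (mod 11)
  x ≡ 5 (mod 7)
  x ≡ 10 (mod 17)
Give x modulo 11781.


Product of moduli M = 9 · 11 · 7 · 17 = 11781.
Merge one congruence at a time:
  Start: x ≡ 6 (mod 9).
  Combine with x ≡ 8 (mod 11); new modulus lcm = 99.
    Write x = 6 + 9·t and substitute into x ≡ 8 (mod 11): 9·t ≡ 8 − 6 = 2 (mod 11).
    The inverse of 9 mod 11 is 5 (since 9·5 = 45 = 4·11 + 1), so t ≡ 5·2 = 10 ≡ 10 (mod 11).
    Then x = 6 + 9·10 = 96, valid modulo lcm(9, 11) = 99: x ≡ 96 (mod 99).
  Combine with x ≡ 5 (mod 7); new modulus lcm = 693.
    Write x = 96 + 99·t and substitute into x ≡ 5 (mod 7): 99·t ≡ 5 − 96 = -91 (mod 7).
    Reduce coefficients mod 7: 1·t ≡ 0 (mod 7).
    So t ≡ 0 (mod 7).
    Then x = 96 + 99·0 = 96, valid modulo lcm(99, 7) = 693: x ≡ 96 (mod 693).
  Combine with x ≡ 10 (mod 17); new modulus lcm = 11781.
    Write x = 96 + 693·t and substitute into x ≡ 10 (mod 17): 693·t ≡ 10 − 96 = -86 (mod 17).
    Reduce coefficients mod 17: 13·t ≡ 16 (mod 17).
    The inverse of 13 mod 17 is 4 (since 13·4 = 52 = 3·17 + 1), so t ≡ 4·16 = 64 ≡ 13 (mod 17).
    Then x = 96 + 693·13 = 9105, valid modulo lcm(693, 17) = 11781: x ≡ 9105 (mod 11781).
Verify against each original: 9105 mod 9 = 6, 9105 mod 11 = 8, 9105 mod 7 = 5, 9105 mod 17 = 10.

x ≡ 9105 (mod 11781).


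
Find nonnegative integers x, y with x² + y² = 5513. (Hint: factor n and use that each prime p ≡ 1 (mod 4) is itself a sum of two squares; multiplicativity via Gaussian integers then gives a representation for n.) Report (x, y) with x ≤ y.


Step 1: Factor n = 5513 = 37 · 149.
Step 2: Check the mod-4 condition on each prime factor: 37 ≡ 1 (mod 4), exponent 1; 149 ≡ 1 (mod 4), exponent 1.
All primes ≡ 3 (mod 4) appear to even exponent (or don't appear), so by the two-squares theorem n IS expressible as a sum of two squares.
Step 3: Build a representation. Here n = 37 · 149 is a product of primes ≡ 1 (mod 4). Each prime p ≡ 1 (mod 4) is itself a sum of two squares; find a² by testing p − a² for a perfect square:
  37: 37 − 1² = 36 = 6² ⇒ 37 = 1² + 6².
  149: 149 − 1² = 148, 149 − 2² = 145, 149 − 3² = 140, 149 − 4² = 133, 149 − 5² = 124, 149 − 6² = 113, 149 − 7² = 100 = 10² ⇒ 149 = 7² + 10².
  Combine using the Brahmagupta–Fibonacci identity (a² + b²)(c² + d²) = (ac − bd)² + (ad + bc)² = (ac + bd)² + (ad − bc)²:
  37 · 149 = 5513: from (1² + 6²)(7² + 10²), take (1·7 − 6·10, 1·10 + 6·7) = (7 − 60, 10 + 42) = (-53, 52); dropping signs (only squares matter) gives (53, 52); check 53² + 52² = 2809 + 2704 = 5513 ✓.
Step 4: Order so x ≤ y and verify: 52² + 53² = 2704 + 2809 = 5513 = n. ✓

n = 5513 = 52² + 53² (one valid representation with x ≤ y).


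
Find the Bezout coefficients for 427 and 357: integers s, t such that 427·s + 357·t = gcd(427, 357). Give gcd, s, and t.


Euclidean algorithm on (427, 357) — divide until remainder is 0:
  427 = 1 · 357 + 70
  357 = 5 · 70 + 7
  70 = 10 · 7 + 0
gcd(427, 357) = 7.
Track Bezout coefficients alongside the remainders: start with r₀ = 427 = a·1 + b·0 (s = 1, t = 0) and r₁ = 357 = a·0 + b·1 (s = 0, t = 1); each new remainder r_{k+1} = r_{k-1} − q_k·r_k inherits s_{k+1} = s_{k-1} − q_k·s_k, t_{k+1} = t_{k-1} − q_k·t_k, so r_k = a·s_k + b·t_k at every step:
  q = 1: r = 70, s = 1 − 1·0 = 1, t = 0 − 1·1 = -1  (check: 427·1 + 357·(-1) = 70)
  q = 5: r = 7, s = 0 − 5·1 = -5, t = 1 − 5·(-1) = 6  (check: 427·(-5) + 357·6 = 7)
The row with r = 7 (the gcd) gives the Bezout coefficients s = -5, t = 6.
Result: 427 · (-5) + 357 · (6) = 7.

gcd(427, 357) = 7; s = -5, t = 6 (check: 427·(-5) + 357·6 = 7).


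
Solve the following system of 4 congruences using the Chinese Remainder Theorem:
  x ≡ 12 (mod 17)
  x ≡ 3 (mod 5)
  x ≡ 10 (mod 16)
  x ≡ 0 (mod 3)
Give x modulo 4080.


Product of moduli M = 17 · 5 · 16 · 3 = 4080.
Merge one congruence at a time:
  Start: x ≡ 12 (mod 17).
  Combine with x ≡ 3 (mod 5); new modulus lcm = 85.
    Write x = 12 + 17·t and substitute into x ≡ 3 (mod 5): 17·t ≡ 3 − 12 = -9 (mod 5).
    Reduce coefficients mod 5: 2·t ≡ 1 (mod 5).
    The inverse of 2 mod 5 is 3 (since 2·3 = 6 = 1·5 + 1), so t ≡ 3·1 = 3 ≡ 3 (mod 5).
    Then x = 12 + 17·3 = 63, valid modulo lcm(17, 5) = 85: x ≡ 63 (mod 85).
  Combine with x ≡ 10 (mod 16); new modulus lcm = 1360.
    Write x = 63 + 85·t and substitute into x ≡ 10 (mod 16): 85·t ≡ 10 − 63 = -53 (mod 16).
    Reduce coefficients mod 16: 5·t ≡ 11 (mod 16).
    The inverse of 5 mod 16 is 13 (since 5·13 = 65 = 4·16 + 1), so t ≡ 13·11 = 143 ≡ 15 (mod 16).
    Then x = 63 + 85·15 = 1338, valid modulo lcm(85, 16) = 1360: x ≡ 1338 (mod 1360).
  Combine with x ≡ 0 (mod 3); new modulus lcm = 4080.
    Write x = 1338 + 1360·t and substitute into x ≡ 0 (mod 3): 1360·t ≡ 0 − 1338 = -1338 (mod 3).
    Reduce coefficients mod 3: 1·t ≡ 0 (mod 3).
    So t ≡ 0 (mod 3).
    Then x = 1338 + 1360·0 = 1338, valid modulo lcm(1360, 3) = 4080: x ≡ 1338 (mod 4080).
Verify against each original: 1338 mod 17 = 12, 1338 mod 5 = 3, 1338 mod 16 = 10, 1338 mod 3 = 0.

x ≡ 1338 (mod 4080).


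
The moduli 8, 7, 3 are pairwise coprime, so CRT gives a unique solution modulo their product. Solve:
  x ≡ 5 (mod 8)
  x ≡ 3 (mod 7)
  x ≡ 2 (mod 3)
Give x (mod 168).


Moduli 8, 7, 3 are pairwise coprime; by CRT there is a unique solution modulo M = 8 · 7 · 3 = 168.
Solve pairwise, accumulating the modulus:
  Start with x ≡ 5 (mod 8).
  Combine with x ≡ 3 (mod 7): since gcd(8, 7) = 1, we get a unique residue mod 56.
    Write x = 5 + 8·t and substitute into x ≡ 3 (mod 7): 8·t ≡ 3 − 5 = -2 (mod 7).
    Reduce coefficients mod 7: 1·t ≡ 5 (mod 7).
    So t ≡ 5 (mod 7).
    Then x = 5 + 8·5 = 45, valid modulo lcm(8, 7) = 56: x ≡ 45 (mod 56).
  Combine with x ≡ 2 (mod 3): since gcd(56, 3) = 1, we get a unique residue mod 168.
    Write x = 45 + 56·t and substitute into x ≡ 2 (mod 3): 56·t ≡ 2 − 45 = -43 (mod 3).
    Reduce coefficients mod 3: 2·t ≡ 2 (mod 3).
    The inverse of 2 mod 3 is 2 (since 2·2 = 4 = 1·3 + 1), so t ≡ 2·2 = 4 ≡ 1 (mod 3).
    Then x = 45 + 56·1 = 101, valid modulo lcm(56, 3) = 168: x ≡ 101 (mod 168).
Verify: 101 mod 8 = 5 ✓, 101 mod 7 = 3 ✓, 101 mod 3 = 2 ✓.

x ≡ 101 (mod 168).


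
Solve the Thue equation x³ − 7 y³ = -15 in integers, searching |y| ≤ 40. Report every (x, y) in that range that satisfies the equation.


The equation is x³ - 7y³ = -15. For fixed y, x³ = 7·y³ − 15, so a solution requires the RHS to be a perfect cube.
Strategy: iterate y from -40 to 40, compute RHS = 7·y³ − 15, and check whether it is a (positive or negative) perfect cube.
Check small values of y:
  y = 0: RHS = -15 is not a perfect cube.
  y = 1: RHS = -8 = (-2)³ ⇒ x = -2 works.
  y = -1: RHS = -22 is not a perfect cube.
  y = 2: RHS = 41 is not a perfect cube.
  y = -2: RHS = -71 is not a perfect cube.
  y = 3: RHS = 174 is not a perfect cube.
  y = -3: RHS = -204 is not a perfect cube.
Continuing, at y = -23: RHS = -85184 = (-44)³ ⇒ x = -44 works.
Searching the remaining y in |y| ≤ 40 finds no further solutions.
Collected solutions: (-2, 1), (-44, -23).

Solutions (with |y| ≤ 40): (-2, 1), (-44, -23).


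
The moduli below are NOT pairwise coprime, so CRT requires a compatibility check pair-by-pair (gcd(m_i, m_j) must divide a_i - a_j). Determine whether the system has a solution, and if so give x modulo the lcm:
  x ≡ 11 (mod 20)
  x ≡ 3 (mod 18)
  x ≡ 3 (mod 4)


Moduli 20, 18, 4 are not pairwise coprime, so CRT works modulo lcm(m_i) when all pairwise compatibility conditions hold.
Pairwise compatibility: gcd(m_i, m_j) must divide a_i - a_j for every pair.
Merge one congruence at a time:
  Start: x ≡ 11 (mod 20).
  Combine with x ≡ 3 (mod 18): gcd(20, 18) = 2; 3 - 11 = -8, which IS divisible by 2, so compatible.
    Write x = 11 + 20·t and substitute into x ≡ 3 (mod 18): 20·t ≡ 3 − 11 = -8 (mod 18).
    Divide the congruence (and modulus) by g = 2: 10·t ≡ -4 (mod 9).
    Reduce coefficients mod 9: 1·t ≡ 5 (mod 9).
    So t ≡ 5 (mod 9).
    Then x = 11 + 20·5 = 111, valid modulo lcm(20, 18) = 180: x ≡ 111 (mod 180).
  Combine with x ≡ 3 (mod 4): gcd(180, 4) = 4; 3 - 111 = -108, which IS divisible by 4, so compatible.
    Write x = 111 + 180·t and substitute into x ≡ 3 (mod 4): 180·t ≡ 3 − 111 = -108 (mod 4).
    Divide the congruence (and modulus) by g = 4: 45·t ≡ -27 (mod 1).
    Modulo 1 every t works; take t = 0.
    Then x = 111 + 180·0 = 111, valid modulo lcm(180, 4) = 180: x ≡ 111 (mod 180).
Verify: 111 mod 20 = 11, 111 mod 18 = 3, 111 mod 4 = 3.

x ≡ 111 (mod 180).


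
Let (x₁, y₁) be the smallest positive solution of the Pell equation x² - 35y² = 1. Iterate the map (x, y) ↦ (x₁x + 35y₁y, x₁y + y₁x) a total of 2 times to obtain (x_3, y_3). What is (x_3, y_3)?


Step 1: Find the fundamental solution (x₁, y₁) of x² - 35y² = 1.
  Expand √35 as a continued fraction. a₀ = ⌊√35⌋ = 5; iterate m_{k+1} = d_k·a_k − m_k, d_{k+1} = (35 − m_{k+1}²)/d_k, a_{k+1} = ⌊(a₀ + m_{k+1})/d_{k+1}⌋ (starting m₀ = 0, d₀ = 1), with convergents p_k = a_k·p_{k-1} + p_{k-2}, q_k = a_k·q_{k-1} + q_{k-2} (p₋₁ = 1, q₋₁ = 0):
  k = 0: a₀ = 5; p₀/q₀ = 5/1; p₀² − 35·q₀² = 25 − 35 = -10.
  k = 1: m = 5, d = 10, a = ⌊(5 + 5)/10⌋ = 1; p/q = (1·5 + 1)/(1·1 + 0) = 6/1; p² − 35·q² = 36 − 35 = 1.
  The first convergent with p² − 35·q² = 1 gives the fundamental solution (x₁, y₁) = (6, 1).
Step 2: Apply the recurrence (x_{n+1}, y_{n+1}) = (x₁x_n + 35y₁y_n, x₁y_n + y₁x_n) repeatedly.
  From (x_1, y_1) = (6, 1): x_2 = 6·6 + 35·1·1 = 71; y_2 = 6·1 + 1·6 = 12.
  From (x_2, y_2) = (71, 12): x_3 = 6·71 + 35·1·12 = 846; y_3 = 6·12 + 1·71 = 143.
Step 3: Verify x_3² - 35·y_3² = 715716 - 715715 = 1 (should be 1). ✓

(x_1, y_1) = (6, 1); (x_3, y_3) = (846, 143).


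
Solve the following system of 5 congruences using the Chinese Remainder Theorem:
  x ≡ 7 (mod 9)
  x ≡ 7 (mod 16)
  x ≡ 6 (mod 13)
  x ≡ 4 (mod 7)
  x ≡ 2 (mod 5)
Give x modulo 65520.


Product of moduli M = 9 · 16 · 13 · 7 · 5 = 65520.
Merge one congruence at a time:
  Start: x ≡ 7 (mod 9).
  Combine with x ≡ 7 (mod 16); new modulus lcm = 144.
    Write x = 7 + 9·t and substitute into x ≡ 7 (mod 16): 9·t ≡ 7 − 7 = 0 (mod 16).
    The inverse of 9 mod 16 is 9 (since 9·9 = 81 = 5·16 + 1), so t ≡ 9·0 = 0 ≡ 0 (mod 16).
    Then x = 7 + 9·0 = 7, valid modulo lcm(9, 16) = 144: x ≡ 7 (mod 144).
  Combine with x ≡ 6 (mod 13); new modulus lcm = 1872.
    Write x = 7 + 144·t and substitute into x ≡ 6 (mod 13): 144·t ≡ 6 − 7 = -1 (mod 13).
    Reduce coefficients mod 13: 1·t ≡ 12 (mod 13).
    So t ≡ 12 (mod 13).
    Then x = 7 + 144·12 = 1735, valid modulo lcm(144, 13) = 1872: x ≡ 1735 (mod 1872).
  Combine with x ≡ 4 (mod 7); new modulus lcm = 13104.
    Write x = 1735 + 1872·t and substitute into x ≡ 4 (mod 7): 1872·t ≡ 4 − 1735 = -1731 (mod 7).
    Reduce coefficients mod 7: 3·t ≡ 5 (mod 7).
    The inverse of 3 mod 7 is 5 (since 3·5 = 15 = 2·7 + 1), so t ≡ 5·5 = 25 ≡ 4 (mod 7).
    Then x = 1735 + 1872·4 = 9223, valid modulo lcm(1872, 7) = 13104: x ≡ 9223 (mod 13104).
  Combine with x ≡ 2 (mod 5); new modulus lcm = 65520.
    Write x = 9223 + 13104·t and substitute into x ≡ 2 (mod 5): 13104·t ≡ 2 − 9223 = -9221 (mod 5).
    Reduce coefficients mod 5: 4·t ≡ 4 (mod 5).
    The inverse of 4 mod 5 is 4 (since 4·4 = 16 = 3·5 + 1), so t ≡ 4·4 = 16 ≡ 1 (mod 5).
    Then x = 9223 + 13104·1 = 22327, valid modulo lcm(13104, 5) = 65520: x ≡ 22327 (mod 65520).
Verify against each original: 22327 mod 9 = 7, 22327 mod 16 = 7, 22327 mod 13 = 6, 22327 mod 7 = 4, 22327 mod 5 = 2.

x ≡ 22327 (mod 65520).


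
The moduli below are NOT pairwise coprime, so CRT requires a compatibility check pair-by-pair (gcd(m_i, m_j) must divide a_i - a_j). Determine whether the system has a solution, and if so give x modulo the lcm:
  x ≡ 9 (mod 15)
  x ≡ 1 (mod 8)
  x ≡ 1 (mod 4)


Moduli 15, 8, 4 are not pairwise coprime, so CRT works modulo lcm(m_i) when all pairwise compatibility conditions hold.
Pairwise compatibility: gcd(m_i, m_j) must divide a_i - a_j for every pair.
Merge one congruence at a time:
  Start: x ≡ 9 (mod 15).
  Combine with x ≡ 1 (mod 8): gcd(15, 8) = 1; 1 - 9 = -8, which IS divisible by 1, so compatible.
    Write x = 9 + 15·t and substitute into x ≡ 1 (mod 8): 15·t ≡ 1 − 9 = -8 (mod 8).
    Reduce coefficients mod 8: 7·t ≡ 0 (mod 8).
    The inverse of 7 mod 8 is 7 (since 7·7 = 49 = 6·8 + 1), so t ≡ 7·0 = 0 ≡ 0 (mod 8).
    Then x = 9 + 15·0 = 9, valid modulo lcm(15, 8) = 120: x ≡ 9 (mod 120).
  Combine with x ≡ 1 (mod 4): gcd(120, 4) = 4; 1 - 9 = -8, which IS divisible by 4, so compatible.
    Write x = 9 + 120·t and substitute into x ≡ 1 (mod 4): 120·t ≡ 1 − 9 = -8 (mod 4).
    Divide the congruence (and modulus) by g = 4: 30·t ≡ -2 (mod 1).
    Modulo 1 every t works; take t = 0.
    Then x = 9 + 120·0 = 9, valid modulo lcm(120, 4) = 120: x ≡ 9 (mod 120).
Verify: 9 mod 15 = 9, 9 mod 8 = 1, 9 mod 4 = 1.

x ≡ 9 (mod 120).


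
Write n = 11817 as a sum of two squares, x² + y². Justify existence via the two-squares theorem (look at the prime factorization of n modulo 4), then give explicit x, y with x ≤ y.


Step 1: Factor n = 11817 = 3^2 · 13 · 101.
Step 2: Check the mod-4 condition on each prime factor: 3 ≡ 3 (mod 4), exponent 2 (must be even); 13 ≡ 1 (mod 4), exponent 1; 101 ≡ 1 (mod 4), exponent 1.
All primes ≡ 3 (mod 4) appear to even exponent (or don't appear), so by the two-squares theorem n IS expressible as a sum of two squares.
Step 3: Build a representation. Group n = k² · m with k = 3 and m = 13 · 101 = 1313 (a product of primes ≡ 1 (mod 4)); a representation of m scales to one of n via (k·x)² + (k·y)² = k²(x² + y²). Each prime p ≡ 1 (mod 4) is itself a sum of two squares; find a² by testing p − a² for a perfect square:
  13: 13 − 1² = 12, 13 − 2² = 9 = 3² ⇒ 13 = 2² + 3².
  101: 101 − 1² = 100 = 10² ⇒ 101 = 1² + 10².
  Combine using the Brahmagupta–Fibonacci identity (a² + b²)(c² + d²) = (ac − bd)² + (ad + bc)² = (ac + bd)² + (ad − bc)²:
  13 · 101 = 1313: from (2² + 3²)(1² + 10²), take (2·1 − 3·10, 2·10 + 3·1) = (2 − 30, 20 + 3) = (-28, 23); dropping signs (only squares matter) gives (28, 23); check 28² + 23² = 784 + 529 = 1313 ✓.
  Scale by k = 3: (3·28, 3·23) = (84, 69).
Step 4: Order so x ≤ y and verify: 69² + 84² = 4761 + 7056 = 11817 = n. ✓

n = 11817 = 69² + 84² (one valid representation with x ≤ y).


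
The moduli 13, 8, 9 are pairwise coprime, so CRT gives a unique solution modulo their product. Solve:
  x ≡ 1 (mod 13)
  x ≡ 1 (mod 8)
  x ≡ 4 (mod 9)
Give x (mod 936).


Moduli 13, 8, 9 are pairwise coprime; by CRT there is a unique solution modulo M = 13 · 8 · 9 = 936.
Solve pairwise, accumulating the modulus:
  Start with x ≡ 1 (mod 13).
  Combine with x ≡ 1 (mod 8): since gcd(13, 8) = 1, we get a unique residue mod 104.
    Write x = 1 + 13·t and substitute into x ≡ 1 (mod 8): 13·t ≡ 1 − 1 = 0 (mod 8).
    Reduce coefficients mod 8: 5·t ≡ 0 (mod 8).
    The inverse of 5 mod 8 is 5 (since 5·5 = 25 = 3·8 + 1), so t ≡ 5·0 = 0 ≡ 0 (mod 8).
    Then x = 1 + 13·0 = 1, valid modulo lcm(13, 8) = 104: x ≡ 1 (mod 104).
  Combine with x ≡ 4 (mod 9): since gcd(104, 9) = 1, we get a unique residue mod 936.
    Write x = 1 + 104·t and substitute into x ≡ 4 (mod 9): 104·t ≡ 4 − 1 = 3 (mod 9).
    Reduce coefficients mod 9: 5·t ≡ 3 (mod 9).
    The inverse of 5 mod 9 is 2 (since 5·2 = 10 = 1·9 + 1), so t ≡ 2·3 = 6 ≡ 6 (mod 9).
    Then x = 1 + 104·6 = 625, valid modulo lcm(104, 9) = 936: x ≡ 625 (mod 936).
Verify: 625 mod 13 = 1 ✓, 625 mod 8 = 1 ✓, 625 mod 9 = 4 ✓.

x ≡ 625 (mod 936).


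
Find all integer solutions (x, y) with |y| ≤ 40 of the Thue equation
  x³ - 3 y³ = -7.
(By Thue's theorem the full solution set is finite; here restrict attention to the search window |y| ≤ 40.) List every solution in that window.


The equation is x³ - 3y³ = -7. For fixed y, x³ = 3·y³ − 7, so a solution requires the RHS to be a perfect cube.
Strategy: iterate y from -40 to 40, compute RHS = 3·y³ − 7, and check whether it is a (positive or negative) perfect cube.
Check small values of y:
  y = 0: RHS = -7 is not a perfect cube.
  y = 1: RHS = -4 is not a perfect cube.
  y = -1: RHS = -10 is not a perfect cube.
  y = 2: RHS = 17 is not a perfect cube.
  y = -2: RHS = -31 is not a perfect cube.
  y = 3: RHS = 74 is not a perfect cube.
  y = -3: RHS = -88 is not a perfect cube.
Continuing the search up to |y| = 40 finds no solutions either.
No (x, y) in the scanned range satisfies the equation.

No integer solutions with |y| ≤ 40.


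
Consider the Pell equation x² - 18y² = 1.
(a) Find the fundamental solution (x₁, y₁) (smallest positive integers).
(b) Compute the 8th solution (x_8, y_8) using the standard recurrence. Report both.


Step 1: Find the fundamental solution (x₁, y₁) of x² - 18y² = 1.
  Expand √18 as a continued fraction. a₀ = ⌊√18⌋ = 4; iterate m_{k+1} = d_k·a_k − m_k, d_{k+1} = (18 − m_{k+1}²)/d_k, a_{k+1} = ⌊(a₀ + m_{k+1})/d_{k+1}⌋ (starting m₀ = 0, d₀ = 1), with convergents p_k = a_k·p_{k-1} + p_{k-2}, q_k = a_k·q_{k-1} + q_{k-2} (p₋₁ = 1, q₋₁ = 0):
  k = 0: a₀ = 4; p₀/q₀ = 4/1; p₀² − 18·q₀² = 16 − 18 = -2.
  k = 1: m = 4, d = 2, a = ⌊(4 + 4)/2⌋ = 4; p/q = (4·4 + 1)/(4·1 + 0) = 17/4; p² − 18·q² = 289 − 288 = 1.
  The first convergent with p² − 18·q² = 1 gives the fundamental solution (x₁, y₁) = (17, 4).
Step 2: Apply the recurrence (x_{n+1}, y_{n+1}) = (x₁x_n + 18y₁y_n, x₁y_n + y₁x_n) repeatedly.
  From (x_1, y_1) = (17, 4): x_2 = 17·17 + 18·4·4 = 577; y_2 = 17·4 + 4·17 = 136.
  From (x_2, y_2) = (577, 136): x_3 = 17·577 + 18·4·136 = 19601; y_3 = 17·136 + 4·577 = 4620.
  From (x_3, y_3) = (19601, 4620): x_4 = 17·19601 + 18·4·4620 = 665857; y_4 = 17·4620 + 4·19601 = 156944.
  From (x_4, y_4) = (665857, 156944): x_5 = 17·665857 + 18·4·156944 = 22619537; y_5 = 17·156944 + 4·665857 = 5331476.
  From (x_5, y_5) = (22619537, 5331476): x_6 = 17·22619537 + 18·4·5331476 = 768398401; y_6 = 17·5331476 + 4·22619537 = 181113240.
  From (x_6, y_6) = (768398401, 181113240): x_7 = 17·768398401 + 18·4·181113240 = 26102926097; y_7 = 17·181113240 + 4·768398401 = 6152518684.
  From (x_7, y_7) = (26102926097, 6152518684): x_8 = 17·26102926097 + 18·4·6152518684 = 886731088897; y_8 = 17·6152518684 + 4·26102926097 = 209004522016.
Step 3: Verify x_8² - 18·y_8² = 786292024016459316676609 - 786292024016459316676608 = 1 (should be 1). ✓

(x_1, y_1) = (17, 4); (x_8, y_8) = (886731088897, 209004522016).
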